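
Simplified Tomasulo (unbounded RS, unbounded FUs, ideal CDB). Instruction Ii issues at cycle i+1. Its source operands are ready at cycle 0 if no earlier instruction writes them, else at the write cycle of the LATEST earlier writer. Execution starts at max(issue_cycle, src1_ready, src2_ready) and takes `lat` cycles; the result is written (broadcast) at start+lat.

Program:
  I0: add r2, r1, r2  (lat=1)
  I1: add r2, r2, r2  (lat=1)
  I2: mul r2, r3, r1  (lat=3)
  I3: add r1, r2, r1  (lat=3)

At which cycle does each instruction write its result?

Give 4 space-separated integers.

Answer: 2 3 6 9

Derivation:
I0 add r2: issue@1 deps=(None,None) exec_start@1 write@2
I1 add r2: issue@2 deps=(0,0) exec_start@2 write@3
I2 mul r2: issue@3 deps=(None,None) exec_start@3 write@6
I3 add r1: issue@4 deps=(2,None) exec_start@6 write@9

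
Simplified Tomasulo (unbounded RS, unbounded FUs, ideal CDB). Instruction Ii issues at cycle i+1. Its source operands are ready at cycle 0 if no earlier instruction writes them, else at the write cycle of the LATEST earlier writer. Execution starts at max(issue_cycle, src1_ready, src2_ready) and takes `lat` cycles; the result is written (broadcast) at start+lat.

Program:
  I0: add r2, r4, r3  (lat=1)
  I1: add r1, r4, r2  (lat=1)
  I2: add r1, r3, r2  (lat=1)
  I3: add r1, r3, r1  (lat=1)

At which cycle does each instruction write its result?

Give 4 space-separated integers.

Answer: 2 3 4 5

Derivation:
I0 add r2: issue@1 deps=(None,None) exec_start@1 write@2
I1 add r1: issue@2 deps=(None,0) exec_start@2 write@3
I2 add r1: issue@3 deps=(None,0) exec_start@3 write@4
I3 add r1: issue@4 deps=(None,2) exec_start@4 write@5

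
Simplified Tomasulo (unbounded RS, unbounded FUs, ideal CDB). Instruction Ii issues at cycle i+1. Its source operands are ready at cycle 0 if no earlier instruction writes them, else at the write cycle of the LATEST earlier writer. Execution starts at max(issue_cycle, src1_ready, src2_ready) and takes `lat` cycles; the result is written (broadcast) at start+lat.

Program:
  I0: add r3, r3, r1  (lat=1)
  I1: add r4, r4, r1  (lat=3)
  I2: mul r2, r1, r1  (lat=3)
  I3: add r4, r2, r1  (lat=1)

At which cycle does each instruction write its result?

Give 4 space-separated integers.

Answer: 2 5 6 7

Derivation:
I0 add r3: issue@1 deps=(None,None) exec_start@1 write@2
I1 add r4: issue@2 deps=(None,None) exec_start@2 write@5
I2 mul r2: issue@3 deps=(None,None) exec_start@3 write@6
I3 add r4: issue@4 deps=(2,None) exec_start@6 write@7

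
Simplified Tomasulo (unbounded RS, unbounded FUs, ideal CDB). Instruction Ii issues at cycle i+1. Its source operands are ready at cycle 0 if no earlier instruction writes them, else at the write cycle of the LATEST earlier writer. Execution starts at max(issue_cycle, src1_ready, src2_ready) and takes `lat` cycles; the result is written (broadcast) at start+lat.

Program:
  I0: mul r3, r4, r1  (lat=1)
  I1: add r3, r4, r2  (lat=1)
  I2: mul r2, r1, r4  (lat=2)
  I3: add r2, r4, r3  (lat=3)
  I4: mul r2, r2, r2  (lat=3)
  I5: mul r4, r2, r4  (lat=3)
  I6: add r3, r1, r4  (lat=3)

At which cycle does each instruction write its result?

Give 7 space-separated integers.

I0 mul r3: issue@1 deps=(None,None) exec_start@1 write@2
I1 add r3: issue@2 deps=(None,None) exec_start@2 write@3
I2 mul r2: issue@3 deps=(None,None) exec_start@3 write@5
I3 add r2: issue@4 deps=(None,1) exec_start@4 write@7
I4 mul r2: issue@5 deps=(3,3) exec_start@7 write@10
I5 mul r4: issue@6 deps=(4,None) exec_start@10 write@13
I6 add r3: issue@7 deps=(None,5) exec_start@13 write@16

Answer: 2 3 5 7 10 13 16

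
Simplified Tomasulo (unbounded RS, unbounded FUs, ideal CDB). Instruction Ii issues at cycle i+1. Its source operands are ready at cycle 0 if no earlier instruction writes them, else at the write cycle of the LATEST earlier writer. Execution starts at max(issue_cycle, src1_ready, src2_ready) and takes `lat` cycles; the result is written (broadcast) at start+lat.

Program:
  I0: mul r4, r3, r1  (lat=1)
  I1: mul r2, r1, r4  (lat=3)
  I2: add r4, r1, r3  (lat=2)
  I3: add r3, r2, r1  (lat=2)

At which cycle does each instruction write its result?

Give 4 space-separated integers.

I0 mul r4: issue@1 deps=(None,None) exec_start@1 write@2
I1 mul r2: issue@2 deps=(None,0) exec_start@2 write@5
I2 add r4: issue@3 deps=(None,None) exec_start@3 write@5
I3 add r3: issue@4 deps=(1,None) exec_start@5 write@7

Answer: 2 5 5 7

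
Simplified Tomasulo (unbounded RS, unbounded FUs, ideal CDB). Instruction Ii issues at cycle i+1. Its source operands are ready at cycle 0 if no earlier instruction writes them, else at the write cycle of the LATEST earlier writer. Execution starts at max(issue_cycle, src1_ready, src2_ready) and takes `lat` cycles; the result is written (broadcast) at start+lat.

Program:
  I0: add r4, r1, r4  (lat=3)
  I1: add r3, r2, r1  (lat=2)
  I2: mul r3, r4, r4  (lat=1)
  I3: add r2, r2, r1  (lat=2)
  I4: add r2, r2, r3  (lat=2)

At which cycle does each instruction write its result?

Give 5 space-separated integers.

I0 add r4: issue@1 deps=(None,None) exec_start@1 write@4
I1 add r3: issue@2 deps=(None,None) exec_start@2 write@4
I2 mul r3: issue@3 deps=(0,0) exec_start@4 write@5
I3 add r2: issue@4 deps=(None,None) exec_start@4 write@6
I4 add r2: issue@5 deps=(3,2) exec_start@6 write@8

Answer: 4 4 5 6 8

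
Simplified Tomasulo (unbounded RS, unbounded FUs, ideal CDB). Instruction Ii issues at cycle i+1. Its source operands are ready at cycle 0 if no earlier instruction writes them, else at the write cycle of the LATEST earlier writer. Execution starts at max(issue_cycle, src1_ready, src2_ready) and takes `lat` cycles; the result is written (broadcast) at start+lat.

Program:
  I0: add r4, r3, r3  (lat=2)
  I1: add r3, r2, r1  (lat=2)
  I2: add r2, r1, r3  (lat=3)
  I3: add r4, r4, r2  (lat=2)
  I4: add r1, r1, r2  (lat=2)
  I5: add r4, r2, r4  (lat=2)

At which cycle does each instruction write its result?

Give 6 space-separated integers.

I0 add r4: issue@1 deps=(None,None) exec_start@1 write@3
I1 add r3: issue@2 deps=(None,None) exec_start@2 write@4
I2 add r2: issue@3 deps=(None,1) exec_start@4 write@7
I3 add r4: issue@4 deps=(0,2) exec_start@7 write@9
I4 add r1: issue@5 deps=(None,2) exec_start@7 write@9
I5 add r4: issue@6 deps=(2,3) exec_start@9 write@11

Answer: 3 4 7 9 9 11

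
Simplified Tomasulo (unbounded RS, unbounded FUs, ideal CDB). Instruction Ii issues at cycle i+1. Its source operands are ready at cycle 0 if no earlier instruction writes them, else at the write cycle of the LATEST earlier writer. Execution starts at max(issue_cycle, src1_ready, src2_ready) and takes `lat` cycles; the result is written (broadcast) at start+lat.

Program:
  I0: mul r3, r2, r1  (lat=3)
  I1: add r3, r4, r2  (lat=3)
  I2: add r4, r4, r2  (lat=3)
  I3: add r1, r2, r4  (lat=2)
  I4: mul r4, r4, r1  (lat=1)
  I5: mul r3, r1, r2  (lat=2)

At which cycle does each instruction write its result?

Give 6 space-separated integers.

Answer: 4 5 6 8 9 10

Derivation:
I0 mul r3: issue@1 deps=(None,None) exec_start@1 write@4
I1 add r3: issue@2 deps=(None,None) exec_start@2 write@5
I2 add r4: issue@3 deps=(None,None) exec_start@3 write@6
I3 add r1: issue@4 deps=(None,2) exec_start@6 write@8
I4 mul r4: issue@5 deps=(2,3) exec_start@8 write@9
I5 mul r3: issue@6 deps=(3,None) exec_start@8 write@10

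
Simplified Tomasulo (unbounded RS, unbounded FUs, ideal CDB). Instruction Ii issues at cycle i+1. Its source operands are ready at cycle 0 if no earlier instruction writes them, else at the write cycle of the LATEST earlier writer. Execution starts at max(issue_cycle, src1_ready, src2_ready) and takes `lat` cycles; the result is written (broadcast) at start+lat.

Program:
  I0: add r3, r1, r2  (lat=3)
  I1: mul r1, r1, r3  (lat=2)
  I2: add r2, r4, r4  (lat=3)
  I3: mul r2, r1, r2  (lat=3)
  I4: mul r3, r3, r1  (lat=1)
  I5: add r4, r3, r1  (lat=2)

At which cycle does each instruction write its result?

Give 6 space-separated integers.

I0 add r3: issue@1 deps=(None,None) exec_start@1 write@4
I1 mul r1: issue@2 deps=(None,0) exec_start@4 write@6
I2 add r2: issue@3 deps=(None,None) exec_start@3 write@6
I3 mul r2: issue@4 deps=(1,2) exec_start@6 write@9
I4 mul r3: issue@5 deps=(0,1) exec_start@6 write@7
I5 add r4: issue@6 deps=(4,1) exec_start@7 write@9

Answer: 4 6 6 9 7 9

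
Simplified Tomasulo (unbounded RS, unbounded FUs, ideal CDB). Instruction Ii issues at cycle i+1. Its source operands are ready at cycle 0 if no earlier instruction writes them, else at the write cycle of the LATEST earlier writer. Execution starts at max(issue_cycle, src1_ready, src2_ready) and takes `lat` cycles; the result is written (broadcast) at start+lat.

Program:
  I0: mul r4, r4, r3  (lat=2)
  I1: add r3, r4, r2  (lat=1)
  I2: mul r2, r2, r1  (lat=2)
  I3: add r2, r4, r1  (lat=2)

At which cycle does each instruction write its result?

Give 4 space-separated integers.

Answer: 3 4 5 6

Derivation:
I0 mul r4: issue@1 deps=(None,None) exec_start@1 write@3
I1 add r3: issue@2 deps=(0,None) exec_start@3 write@4
I2 mul r2: issue@3 deps=(None,None) exec_start@3 write@5
I3 add r2: issue@4 deps=(0,None) exec_start@4 write@6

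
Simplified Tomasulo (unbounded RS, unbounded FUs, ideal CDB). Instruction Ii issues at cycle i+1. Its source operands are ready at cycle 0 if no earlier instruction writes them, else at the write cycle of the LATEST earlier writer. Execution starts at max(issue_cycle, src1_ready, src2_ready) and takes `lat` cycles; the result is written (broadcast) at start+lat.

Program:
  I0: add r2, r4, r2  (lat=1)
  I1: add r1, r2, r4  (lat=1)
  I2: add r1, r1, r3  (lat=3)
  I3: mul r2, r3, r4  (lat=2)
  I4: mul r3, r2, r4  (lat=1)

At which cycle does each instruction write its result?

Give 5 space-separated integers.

I0 add r2: issue@1 deps=(None,None) exec_start@1 write@2
I1 add r1: issue@2 deps=(0,None) exec_start@2 write@3
I2 add r1: issue@3 deps=(1,None) exec_start@3 write@6
I3 mul r2: issue@4 deps=(None,None) exec_start@4 write@6
I4 mul r3: issue@5 deps=(3,None) exec_start@6 write@7

Answer: 2 3 6 6 7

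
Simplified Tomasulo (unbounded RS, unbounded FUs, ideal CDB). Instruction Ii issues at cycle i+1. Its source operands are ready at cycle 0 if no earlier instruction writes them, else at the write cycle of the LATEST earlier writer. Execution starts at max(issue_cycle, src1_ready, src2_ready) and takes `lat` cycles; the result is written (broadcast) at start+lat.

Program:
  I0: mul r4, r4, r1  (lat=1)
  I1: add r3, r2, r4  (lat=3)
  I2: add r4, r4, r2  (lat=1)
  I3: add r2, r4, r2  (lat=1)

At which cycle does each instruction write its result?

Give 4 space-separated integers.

Answer: 2 5 4 5

Derivation:
I0 mul r4: issue@1 deps=(None,None) exec_start@1 write@2
I1 add r3: issue@2 deps=(None,0) exec_start@2 write@5
I2 add r4: issue@3 deps=(0,None) exec_start@3 write@4
I3 add r2: issue@4 deps=(2,None) exec_start@4 write@5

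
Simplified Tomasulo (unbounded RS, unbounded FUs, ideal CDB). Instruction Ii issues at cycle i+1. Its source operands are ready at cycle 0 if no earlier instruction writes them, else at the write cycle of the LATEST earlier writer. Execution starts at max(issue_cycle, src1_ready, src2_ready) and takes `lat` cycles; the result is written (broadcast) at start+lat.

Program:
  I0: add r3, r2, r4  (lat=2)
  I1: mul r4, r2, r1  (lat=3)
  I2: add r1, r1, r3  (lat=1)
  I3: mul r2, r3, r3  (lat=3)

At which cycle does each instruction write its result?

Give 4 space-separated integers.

Answer: 3 5 4 7

Derivation:
I0 add r3: issue@1 deps=(None,None) exec_start@1 write@3
I1 mul r4: issue@2 deps=(None,None) exec_start@2 write@5
I2 add r1: issue@3 deps=(None,0) exec_start@3 write@4
I3 mul r2: issue@4 deps=(0,0) exec_start@4 write@7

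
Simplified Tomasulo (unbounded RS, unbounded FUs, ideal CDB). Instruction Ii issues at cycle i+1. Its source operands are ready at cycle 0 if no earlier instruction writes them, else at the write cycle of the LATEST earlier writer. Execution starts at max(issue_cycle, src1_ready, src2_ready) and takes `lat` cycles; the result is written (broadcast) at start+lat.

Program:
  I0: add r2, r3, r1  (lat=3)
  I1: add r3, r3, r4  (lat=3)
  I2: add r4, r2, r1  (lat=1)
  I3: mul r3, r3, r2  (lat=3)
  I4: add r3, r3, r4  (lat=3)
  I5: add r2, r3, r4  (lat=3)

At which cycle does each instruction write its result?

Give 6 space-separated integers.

Answer: 4 5 5 8 11 14

Derivation:
I0 add r2: issue@1 deps=(None,None) exec_start@1 write@4
I1 add r3: issue@2 deps=(None,None) exec_start@2 write@5
I2 add r4: issue@3 deps=(0,None) exec_start@4 write@5
I3 mul r3: issue@4 deps=(1,0) exec_start@5 write@8
I4 add r3: issue@5 deps=(3,2) exec_start@8 write@11
I5 add r2: issue@6 deps=(4,2) exec_start@11 write@14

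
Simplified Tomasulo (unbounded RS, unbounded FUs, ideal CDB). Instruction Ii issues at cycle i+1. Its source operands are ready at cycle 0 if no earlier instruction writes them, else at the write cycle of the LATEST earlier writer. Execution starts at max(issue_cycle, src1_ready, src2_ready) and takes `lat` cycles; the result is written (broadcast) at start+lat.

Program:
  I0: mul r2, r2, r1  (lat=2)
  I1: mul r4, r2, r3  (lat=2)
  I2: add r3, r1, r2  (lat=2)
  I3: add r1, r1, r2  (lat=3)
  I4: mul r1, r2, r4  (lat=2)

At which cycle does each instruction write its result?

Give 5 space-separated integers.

Answer: 3 5 5 7 7

Derivation:
I0 mul r2: issue@1 deps=(None,None) exec_start@1 write@3
I1 mul r4: issue@2 deps=(0,None) exec_start@3 write@5
I2 add r3: issue@3 deps=(None,0) exec_start@3 write@5
I3 add r1: issue@4 deps=(None,0) exec_start@4 write@7
I4 mul r1: issue@5 deps=(0,1) exec_start@5 write@7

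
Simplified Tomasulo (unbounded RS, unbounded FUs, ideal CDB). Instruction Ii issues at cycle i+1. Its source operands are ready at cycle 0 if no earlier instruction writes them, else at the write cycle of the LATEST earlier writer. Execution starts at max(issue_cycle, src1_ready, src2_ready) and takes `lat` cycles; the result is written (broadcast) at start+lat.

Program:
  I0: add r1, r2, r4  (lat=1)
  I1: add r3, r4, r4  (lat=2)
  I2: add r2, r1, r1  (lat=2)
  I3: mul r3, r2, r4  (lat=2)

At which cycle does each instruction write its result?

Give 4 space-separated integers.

Answer: 2 4 5 7

Derivation:
I0 add r1: issue@1 deps=(None,None) exec_start@1 write@2
I1 add r3: issue@2 deps=(None,None) exec_start@2 write@4
I2 add r2: issue@3 deps=(0,0) exec_start@3 write@5
I3 mul r3: issue@4 deps=(2,None) exec_start@5 write@7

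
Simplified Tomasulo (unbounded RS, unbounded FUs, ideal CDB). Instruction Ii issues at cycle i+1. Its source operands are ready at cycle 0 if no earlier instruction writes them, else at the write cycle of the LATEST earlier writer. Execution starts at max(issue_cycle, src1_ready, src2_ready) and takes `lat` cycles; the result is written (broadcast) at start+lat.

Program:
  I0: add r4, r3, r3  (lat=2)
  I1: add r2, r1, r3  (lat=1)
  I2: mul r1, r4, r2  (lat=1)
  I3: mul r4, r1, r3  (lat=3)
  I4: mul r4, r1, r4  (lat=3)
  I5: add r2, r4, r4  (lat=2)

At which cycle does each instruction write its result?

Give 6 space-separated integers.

I0 add r4: issue@1 deps=(None,None) exec_start@1 write@3
I1 add r2: issue@2 deps=(None,None) exec_start@2 write@3
I2 mul r1: issue@3 deps=(0,1) exec_start@3 write@4
I3 mul r4: issue@4 deps=(2,None) exec_start@4 write@7
I4 mul r4: issue@5 deps=(2,3) exec_start@7 write@10
I5 add r2: issue@6 deps=(4,4) exec_start@10 write@12

Answer: 3 3 4 7 10 12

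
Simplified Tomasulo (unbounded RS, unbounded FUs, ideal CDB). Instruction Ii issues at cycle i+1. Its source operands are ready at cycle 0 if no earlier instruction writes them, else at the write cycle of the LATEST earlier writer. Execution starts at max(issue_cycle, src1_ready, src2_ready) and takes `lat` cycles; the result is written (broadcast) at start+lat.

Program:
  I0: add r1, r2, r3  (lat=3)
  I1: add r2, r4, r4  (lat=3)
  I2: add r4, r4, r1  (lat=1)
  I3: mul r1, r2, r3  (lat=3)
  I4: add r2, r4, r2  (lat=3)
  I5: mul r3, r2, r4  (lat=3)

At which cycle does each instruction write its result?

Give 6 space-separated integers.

Answer: 4 5 5 8 8 11

Derivation:
I0 add r1: issue@1 deps=(None,None) exec_start@1 write@4
I1 add r2: issue@2 deps=(None,None) exec_start@2 write@5
I2 add r4: issue@3 deps=(None,0) exec_start@4 write@5
I3 mul r1: issue@4 deps=(1,None) exec_start@5 write@8
I4 add r2: issue@5 deps=(2,1) exec_start@5 write@8
I5 mul r3: issue@6 deps=(4,2) exec_start@8 write@11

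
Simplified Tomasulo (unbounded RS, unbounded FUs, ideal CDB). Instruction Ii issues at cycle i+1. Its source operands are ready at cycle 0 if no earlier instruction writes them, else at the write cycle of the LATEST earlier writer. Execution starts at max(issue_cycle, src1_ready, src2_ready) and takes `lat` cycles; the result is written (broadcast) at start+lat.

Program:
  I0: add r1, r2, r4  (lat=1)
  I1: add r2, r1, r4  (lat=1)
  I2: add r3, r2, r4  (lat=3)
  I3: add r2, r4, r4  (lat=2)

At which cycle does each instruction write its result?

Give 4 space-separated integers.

I0 add r1: issue@1 deps=(None,None) exec_start@1 write@2
I1 add r2: issue@2 deps=(0,None) exec_start@2 write@3
I2 add r3: issue@3 deps=(1,None) exec_start@3 write@6
I3 add r2: issue@4 deps=(None,None) exec_start@4 write@6

Answer: 2 3 6 6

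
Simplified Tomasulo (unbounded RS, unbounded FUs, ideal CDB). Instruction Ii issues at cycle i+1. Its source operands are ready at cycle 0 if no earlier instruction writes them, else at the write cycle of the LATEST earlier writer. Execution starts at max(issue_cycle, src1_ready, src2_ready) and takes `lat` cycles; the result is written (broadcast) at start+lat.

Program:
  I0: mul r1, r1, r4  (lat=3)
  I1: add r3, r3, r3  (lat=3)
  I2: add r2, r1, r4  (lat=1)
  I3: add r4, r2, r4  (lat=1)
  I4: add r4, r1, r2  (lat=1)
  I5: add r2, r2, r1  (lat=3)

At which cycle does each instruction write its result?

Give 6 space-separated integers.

Answer: 4 5 5 6 6 9

Derivation:
I0 mul r1: issue@1 deps=(None,None) exec_start@1 write@4
I1 add r3: issue@2 deps=(None,None) exec_start@2 write@5
I2 add r2: issue@3 deps=(0,None) exec_start@4 write@5
I3 add r4: issue@4 deps=(2,None) exec_start@5 write@6
I4 add r4: issue@5 deps=(0,2) exec_start@5 write@6
I5 add r2: issue@6 deps=(2,0) exec_start@6 write@9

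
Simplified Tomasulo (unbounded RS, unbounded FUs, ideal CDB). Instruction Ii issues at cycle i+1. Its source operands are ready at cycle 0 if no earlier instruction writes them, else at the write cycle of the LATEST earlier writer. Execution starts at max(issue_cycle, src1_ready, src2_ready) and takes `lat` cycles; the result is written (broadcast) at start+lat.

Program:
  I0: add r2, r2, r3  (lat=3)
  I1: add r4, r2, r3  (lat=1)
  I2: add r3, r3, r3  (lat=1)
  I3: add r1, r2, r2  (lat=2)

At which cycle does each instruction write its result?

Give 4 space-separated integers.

I0 add r2: issue@1 deps=(None,None) exec_start@1 write@4
I1 add r4: issue@2 deps=(0,None) exec_start@4 write@5
I2 add r3: issue@3 deps=(None,None) exec_start@3 write@4
I3 add r1: issue@4 deps=(0,0) exec_start@4 write@6

Answer: 4 5 4 6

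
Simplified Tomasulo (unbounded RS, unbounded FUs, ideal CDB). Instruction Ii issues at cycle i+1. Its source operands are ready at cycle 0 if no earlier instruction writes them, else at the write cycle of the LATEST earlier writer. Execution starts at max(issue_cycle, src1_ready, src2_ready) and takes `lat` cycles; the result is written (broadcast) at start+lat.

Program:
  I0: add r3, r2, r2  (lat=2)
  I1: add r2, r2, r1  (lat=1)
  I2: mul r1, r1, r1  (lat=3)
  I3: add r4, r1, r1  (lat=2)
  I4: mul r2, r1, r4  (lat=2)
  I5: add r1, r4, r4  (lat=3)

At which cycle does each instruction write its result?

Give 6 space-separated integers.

Answer: 3 3 6 8 10 11

Derivation:
I0 add r3: issue@1 deps=(None,None) exec_start@1 write@3
I1 add r2: issue@2 deps=(None,None) exec_start@2 write@3
I2 mul r1: issue@3 deps=(None,None) exec_start@3 write@6
I3 add r4: issue@4 deps=(2,2) exec_start@6 write@8
I4 mul r2: issue@5 deps=(2,3) exec_start@8 write@10
I5 add r1: issue@6 deps=(3,3) exec_start@8 write@11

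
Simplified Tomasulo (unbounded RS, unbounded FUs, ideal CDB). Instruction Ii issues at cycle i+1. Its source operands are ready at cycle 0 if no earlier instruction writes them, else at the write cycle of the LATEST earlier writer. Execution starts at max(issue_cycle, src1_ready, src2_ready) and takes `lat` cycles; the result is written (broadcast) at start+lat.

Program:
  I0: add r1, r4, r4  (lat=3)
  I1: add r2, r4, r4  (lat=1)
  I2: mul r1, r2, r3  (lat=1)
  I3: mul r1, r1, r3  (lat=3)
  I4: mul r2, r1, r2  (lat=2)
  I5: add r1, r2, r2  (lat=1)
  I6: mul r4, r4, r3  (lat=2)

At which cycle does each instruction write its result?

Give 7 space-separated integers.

I0 add r1: issue@1 deps=(None,None) exec_start@1 write@4
I1 add r2: issue@2 deps=(None,None) exec_start@2 write@3
I2 mul r1: issue@3 deps=(1,None) exec_start@3 write@4
I3 mul r1: issue@4 deps=(2,None) exec_start@4 write@7
I4 mul r2: issue@5 deps=(3,1) exec_start@7 write@9
I5 add r1: issue@6 deps=(4,4) exec_start@9 write@10
I6 mul r4: issue@7 deps=(None,None) exec_start@7 write@9

Answer: 4 3 4 7 9 10 9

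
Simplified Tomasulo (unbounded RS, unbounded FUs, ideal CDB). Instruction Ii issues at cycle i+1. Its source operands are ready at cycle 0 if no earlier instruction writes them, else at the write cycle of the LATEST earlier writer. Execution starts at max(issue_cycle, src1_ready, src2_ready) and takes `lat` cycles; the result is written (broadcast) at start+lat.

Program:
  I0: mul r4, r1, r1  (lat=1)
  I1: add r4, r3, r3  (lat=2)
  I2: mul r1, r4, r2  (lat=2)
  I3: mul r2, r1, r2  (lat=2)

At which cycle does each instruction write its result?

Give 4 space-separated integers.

I0 mul r4: issue@1 deps=(None,None) exec_start@1 write@2
I1 add r4: issue@2 deps=(None,None) exec_start@2 write@4
I2 mul r1: issue@3 deps=(1,None) exec_start@4 write@6
I3 mul r2: issue@4 deps=(2,None) exec_start@6 write@8

Answer: 2 4 6 8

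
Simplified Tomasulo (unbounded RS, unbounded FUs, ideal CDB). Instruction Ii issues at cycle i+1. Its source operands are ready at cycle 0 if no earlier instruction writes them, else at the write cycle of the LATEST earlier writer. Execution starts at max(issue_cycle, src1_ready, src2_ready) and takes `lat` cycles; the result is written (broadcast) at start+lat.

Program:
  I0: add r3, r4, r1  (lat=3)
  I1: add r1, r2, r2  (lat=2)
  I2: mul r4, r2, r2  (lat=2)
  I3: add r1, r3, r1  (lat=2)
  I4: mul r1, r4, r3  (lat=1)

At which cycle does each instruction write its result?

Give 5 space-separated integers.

Answer: 4 4 5 6 6

Derivation:
I0 add r3: issue@1 deps=(None,None) exec_start@1 write@4
I1 add r1: issue@2 deps=(None,None) exec_start@2 write@4
I2 mul r4: issue@3 deps=(None,None) exec_start@3 write@5
I3 add r1: issue@4 deps=(0,1) exec_start@4 write@6
I4 mul r1: issue@5 deps=(2,0) exec_start@5 write@6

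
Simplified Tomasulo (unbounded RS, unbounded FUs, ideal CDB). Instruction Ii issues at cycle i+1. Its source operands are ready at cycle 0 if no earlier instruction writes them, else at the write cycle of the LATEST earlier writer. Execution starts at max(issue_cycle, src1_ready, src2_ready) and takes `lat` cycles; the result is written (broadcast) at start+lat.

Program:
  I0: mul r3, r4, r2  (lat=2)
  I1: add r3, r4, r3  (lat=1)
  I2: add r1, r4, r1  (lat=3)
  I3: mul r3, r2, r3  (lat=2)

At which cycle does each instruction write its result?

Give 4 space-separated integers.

I0 mul r3: issue@1 deps=(None,None) exec_start@1 write@3
I1 add r3: issue@2 deps=(None,0) exec_start@3 write@4
I2 add r1: issue@3 deps=(None,None) exec_start@3 write@6
I3 mul r3: issue@4 deps=(None,1) exec_start@4 write@6

Answer: 3 4 6 6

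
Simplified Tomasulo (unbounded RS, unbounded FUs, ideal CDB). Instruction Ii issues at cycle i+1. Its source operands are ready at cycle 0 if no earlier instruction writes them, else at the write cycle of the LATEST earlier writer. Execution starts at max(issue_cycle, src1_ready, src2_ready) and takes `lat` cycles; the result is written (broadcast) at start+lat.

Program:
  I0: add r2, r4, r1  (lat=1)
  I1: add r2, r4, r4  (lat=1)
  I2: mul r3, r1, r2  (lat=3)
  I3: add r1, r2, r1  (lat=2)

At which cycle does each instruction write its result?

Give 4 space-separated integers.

I0 add r2: issue@1 deps=(None,None) exec_start@1 write@2
I1 add r2: issue@2 deps=(None,None) exec_start@2 write@3
I2 mul r3: issue@3 deps=(None,1) exec_start@3 write@6
I3 add r1: issue@4 deps=(1,None) exec_start@4 write@6

Answer: 2 3 6 6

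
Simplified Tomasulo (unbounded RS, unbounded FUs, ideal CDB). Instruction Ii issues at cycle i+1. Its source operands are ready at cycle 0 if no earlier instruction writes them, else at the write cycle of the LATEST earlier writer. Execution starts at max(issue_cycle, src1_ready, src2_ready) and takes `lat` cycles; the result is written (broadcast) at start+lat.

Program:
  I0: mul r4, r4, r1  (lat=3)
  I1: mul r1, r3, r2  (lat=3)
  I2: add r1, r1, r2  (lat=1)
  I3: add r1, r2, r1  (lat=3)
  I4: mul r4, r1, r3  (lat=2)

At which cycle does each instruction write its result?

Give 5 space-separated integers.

I0 mul r4: issue@1 deps=(None,None) exec_start@1 write@4
I1 mul r1: issue@2 deps=(None,None) exec_start@2 write@5
I2 add r1: issue@3 deps=(1,None) exec_start@5 write@6
I3 add r1: issue@4 deps=(None,2) exec_start@6 write@9
I4 mul r4: issue@5 deps=(3,None) exec_start@9 write@11

Answer: 4 5 6 9 11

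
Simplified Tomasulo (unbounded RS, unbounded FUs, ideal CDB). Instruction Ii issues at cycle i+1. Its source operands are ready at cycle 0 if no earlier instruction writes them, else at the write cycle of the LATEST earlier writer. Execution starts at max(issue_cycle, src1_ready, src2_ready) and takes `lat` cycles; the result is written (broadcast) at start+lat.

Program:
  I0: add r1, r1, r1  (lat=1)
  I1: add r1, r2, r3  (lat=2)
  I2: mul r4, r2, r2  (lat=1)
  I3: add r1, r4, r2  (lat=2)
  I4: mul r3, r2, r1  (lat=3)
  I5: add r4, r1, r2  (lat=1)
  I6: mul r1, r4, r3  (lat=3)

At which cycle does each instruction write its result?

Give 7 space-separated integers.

Answer: 2 4 4 6 9 7 12

Derivation:
I0 add r1: issue@1 deps=(None,None) exec_start@1 write@2
I1 add r1: issue@2 deps=(None,None) exec_start@2 write@4
I2 mul r4: issue@3 deps=(None,None) exec_start@3 write@4
I3 add r1: issue@4 deps=(2,None) exec_start@4 write@6
I4 mul r3: issue@5 deps=(None,3) exec_start@6 write@9
I5 add r4: issue@6 deps=(3,None) exec_start@6 write@7
I6 mul r1: issue@7 deps=(5,4) exec_start@9 write@12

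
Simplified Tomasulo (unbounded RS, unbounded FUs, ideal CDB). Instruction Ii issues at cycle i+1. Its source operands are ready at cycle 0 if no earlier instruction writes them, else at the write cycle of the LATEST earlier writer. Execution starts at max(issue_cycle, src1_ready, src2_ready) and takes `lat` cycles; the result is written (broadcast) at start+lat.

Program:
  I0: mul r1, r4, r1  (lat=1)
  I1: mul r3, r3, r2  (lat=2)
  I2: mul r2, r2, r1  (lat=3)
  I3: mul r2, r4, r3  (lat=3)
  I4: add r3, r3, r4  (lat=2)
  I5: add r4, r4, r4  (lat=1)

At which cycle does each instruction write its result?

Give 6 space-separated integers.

Answer: 2 4 6 7 7 7

Derivation:
I0 mul r1: issue@1 deps=(None,None) exec_start@1 write@2
I1 mul r3: issue@2 deps=(None,None) exec_start@2 write@4
I2 mul r2: issue@3 deps=(None,0) exec_start@3 write@6
I3 mul r2: issue@4 deps=(None,1) exec_start@4 write@7
I4 add r3: issue@5 deps=(1,None) exec_start@5 write@7
I5 add r4: issue@6 deps=(None,None) exec_start@6 write@7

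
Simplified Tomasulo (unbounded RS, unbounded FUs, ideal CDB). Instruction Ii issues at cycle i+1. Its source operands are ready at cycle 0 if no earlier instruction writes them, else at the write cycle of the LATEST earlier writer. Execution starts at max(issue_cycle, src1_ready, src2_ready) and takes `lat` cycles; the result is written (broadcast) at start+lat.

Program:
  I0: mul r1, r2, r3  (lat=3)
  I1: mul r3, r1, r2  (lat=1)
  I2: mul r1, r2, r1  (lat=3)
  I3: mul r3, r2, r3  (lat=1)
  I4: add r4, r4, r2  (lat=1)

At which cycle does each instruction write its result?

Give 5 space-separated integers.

Answer: 4 5 7 6 6

Derivation:
I0 mul r1: issue@1 deps=(None,None) exec_start@1 write@4
I1 mul r3: issue@2 deps=(0,None) exec_start@4 write@5
I2 mul r1: issue@3 deps=(None,0) exec_start@4 write@7
I3 mul r3: issue@4 deps=(None,1) exec_start@5 write@6
I4 add r4: issue@5 deps=(None,None) exec_start@5 write@6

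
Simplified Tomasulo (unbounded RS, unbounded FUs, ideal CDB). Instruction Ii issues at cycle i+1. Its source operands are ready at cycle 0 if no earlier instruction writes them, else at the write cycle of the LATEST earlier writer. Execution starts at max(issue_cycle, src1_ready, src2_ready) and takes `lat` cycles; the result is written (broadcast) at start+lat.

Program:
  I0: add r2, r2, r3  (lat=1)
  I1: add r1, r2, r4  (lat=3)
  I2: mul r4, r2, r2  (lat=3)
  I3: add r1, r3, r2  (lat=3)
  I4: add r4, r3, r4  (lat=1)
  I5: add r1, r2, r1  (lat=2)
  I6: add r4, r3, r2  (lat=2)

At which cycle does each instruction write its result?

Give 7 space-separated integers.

I0 add r2: issue@1 deps=(None,None) exec_start@1 write@2
I1 add r1: issue@2 deps=(0,None) exec_start@2 write@5
I2 mul r4: issue@3 deps=(0,0) exec_start@3 write@6
I3 add r1: issue@4 deps=(None,0) exec_start@4 write@7
I4 add r4: issue@5 deps=(None,2) exec_start@6 write@7
I5 add r1: issue@6 deps=(0,3) exec_start@7 write@9
I6 add r4: issue@7 deps=(None,0) exec_start@7 write@9

Answer: 2 5 6 7 7 9 9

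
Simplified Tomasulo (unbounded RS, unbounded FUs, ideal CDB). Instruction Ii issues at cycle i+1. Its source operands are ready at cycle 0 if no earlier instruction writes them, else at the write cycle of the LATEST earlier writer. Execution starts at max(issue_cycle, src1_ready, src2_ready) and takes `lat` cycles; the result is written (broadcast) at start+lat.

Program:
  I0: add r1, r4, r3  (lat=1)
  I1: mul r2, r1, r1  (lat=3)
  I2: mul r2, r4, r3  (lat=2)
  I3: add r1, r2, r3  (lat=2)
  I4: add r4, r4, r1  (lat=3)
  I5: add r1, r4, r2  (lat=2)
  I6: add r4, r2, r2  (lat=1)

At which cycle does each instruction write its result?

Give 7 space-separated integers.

I0 add r1: issue@1 deps=(None,None) exec_start@1 write@2
I1 mul r2: issue@2 deps=(0,0) exec_start@2 write@5
I2 mul r2: issue@3 deps=(None,None) exec_start@3 write@5
I3 add r1: issue@4 deps=(2,None) exec_start@5 write@7
I4 add r4: issue@5 deps=(None,3) exec_start@7 write@10
I5 add r1: issue@6 deps=(4,2) exec_start@10 write@12
I6 add r4: issue@7 deps=(2,2) exec_start@7 write@8

Answer: 2 5 5 7 10 12 8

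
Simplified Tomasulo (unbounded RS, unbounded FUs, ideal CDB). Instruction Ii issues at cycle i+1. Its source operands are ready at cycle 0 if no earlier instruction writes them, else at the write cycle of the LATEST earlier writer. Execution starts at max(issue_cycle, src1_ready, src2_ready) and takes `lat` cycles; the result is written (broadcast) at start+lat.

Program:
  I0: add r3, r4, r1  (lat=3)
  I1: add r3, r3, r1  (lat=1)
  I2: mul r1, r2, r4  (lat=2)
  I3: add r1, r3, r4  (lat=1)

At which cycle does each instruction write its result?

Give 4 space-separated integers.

I0 add r3: issue@1 deps=(None,None) exec_start@1 write@4
I1 add r3: issue@2 deps=(0,None) exec_start@4 write@5
I2 mul r1: issue@3 deps=(None,None) exec_start@3 write@5
I3 add r1: issue@4 deps=(1,None) exec_start@5 write@6

Answer: 4 5 5 6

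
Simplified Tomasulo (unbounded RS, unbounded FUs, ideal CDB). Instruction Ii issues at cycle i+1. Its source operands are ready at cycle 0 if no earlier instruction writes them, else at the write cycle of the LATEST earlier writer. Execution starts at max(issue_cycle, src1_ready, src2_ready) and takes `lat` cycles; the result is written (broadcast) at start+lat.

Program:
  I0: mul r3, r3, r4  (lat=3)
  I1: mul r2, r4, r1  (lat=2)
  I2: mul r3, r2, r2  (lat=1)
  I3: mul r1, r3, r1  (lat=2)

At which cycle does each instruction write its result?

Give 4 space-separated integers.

I0 mul r3: issue@1 deps=(None,None) exec_start@1 write@4
I1 mul r2: issue@2 deps=(None,None) exec_start@2 write@4
I2 mul r3: issue@3 deps=(1,1) exec_start@4 write@5
I3 mul r1: issue@4 deps=(2,None) exec_start@5 write@7

Answer: 4 4 5 7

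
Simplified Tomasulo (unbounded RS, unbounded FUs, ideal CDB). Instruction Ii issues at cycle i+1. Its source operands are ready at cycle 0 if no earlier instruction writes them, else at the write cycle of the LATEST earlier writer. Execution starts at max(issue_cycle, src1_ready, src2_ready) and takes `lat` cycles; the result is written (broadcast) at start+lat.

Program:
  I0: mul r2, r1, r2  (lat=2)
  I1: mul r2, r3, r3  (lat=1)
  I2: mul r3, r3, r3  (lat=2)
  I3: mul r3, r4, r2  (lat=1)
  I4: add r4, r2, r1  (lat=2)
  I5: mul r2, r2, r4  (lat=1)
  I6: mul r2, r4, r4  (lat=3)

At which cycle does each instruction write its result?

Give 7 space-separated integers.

I0 mul r2: issue@1 deps=(None,None) exec_start@1 write@3
I1 mul r2: issue@2 deps=(None,None) exec_start@2 write@3
I2 mul r3: issue@3 deps=(None,None) exec_start@3 write@5
I3 mul r3: issue@4 deps=(None,1) exec_start@4 write@5
I4 add r4: issue@5 deps=(1,None) exec_start@5 write@7
I5 mul r2: issue@6 deps=(1,4) exec_start@7 write@8
I6 mul r2: issue@7 deps=(4,4) exec_start@7 write@10

Answer: 3 3 5 5 7 8 10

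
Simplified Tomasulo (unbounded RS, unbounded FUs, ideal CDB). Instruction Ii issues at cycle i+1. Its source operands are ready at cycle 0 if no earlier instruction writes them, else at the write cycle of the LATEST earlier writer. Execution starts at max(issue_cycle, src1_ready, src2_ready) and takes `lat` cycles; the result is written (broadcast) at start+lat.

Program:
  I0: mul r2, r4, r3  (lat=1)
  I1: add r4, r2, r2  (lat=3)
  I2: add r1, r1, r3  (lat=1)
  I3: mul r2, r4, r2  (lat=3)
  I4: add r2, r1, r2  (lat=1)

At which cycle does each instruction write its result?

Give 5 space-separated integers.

I0 mul r2: issue@1 deps=(None,None) exec_start@1 write@2
I1 add r4: issue@2 deps=(0,0) exec_start@2 write@5
I2 add r1: issue@3 deps=(None,None) exec_start@3 write@4
I3 mul r2: issue@4 deps=(1,0) exec_start@5 write@8
I4 add r2: issue@5 deps=(2,3) exec_start@8 write@9

Answer: 2 5 4 8 9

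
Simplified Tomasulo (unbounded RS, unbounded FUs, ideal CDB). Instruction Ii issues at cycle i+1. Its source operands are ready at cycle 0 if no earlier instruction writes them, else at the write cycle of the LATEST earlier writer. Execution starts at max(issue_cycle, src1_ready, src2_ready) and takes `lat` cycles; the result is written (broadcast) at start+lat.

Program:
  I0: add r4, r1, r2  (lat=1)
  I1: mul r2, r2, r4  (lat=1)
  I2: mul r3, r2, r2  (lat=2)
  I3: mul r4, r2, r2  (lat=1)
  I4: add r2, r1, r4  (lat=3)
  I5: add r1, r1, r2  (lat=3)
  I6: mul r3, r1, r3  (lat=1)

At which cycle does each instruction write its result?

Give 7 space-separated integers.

Answer: 2 3 5 5 8 11 12

Derivation:
I0 add r4: issue@1 deps=(None,None) exec_start@1 write@2
I1 mul r2: issue@2 deps=(None,0) exec_start@2 write@3
I2 mul r3: issue@3 deps=(1,1) exec_start@3 write@5
I3 mul r4: issue@4 deps=(1,1) exec_start@4 write@5
I4 add r2: issue@5 deps=(None,3) exec_start@5 write@8
I5 add r1: issue@6 deps=(None,4) exec_start@8 write@11
I6 mul r3: issue@7 deps=(5,2) exec_start@11 write@12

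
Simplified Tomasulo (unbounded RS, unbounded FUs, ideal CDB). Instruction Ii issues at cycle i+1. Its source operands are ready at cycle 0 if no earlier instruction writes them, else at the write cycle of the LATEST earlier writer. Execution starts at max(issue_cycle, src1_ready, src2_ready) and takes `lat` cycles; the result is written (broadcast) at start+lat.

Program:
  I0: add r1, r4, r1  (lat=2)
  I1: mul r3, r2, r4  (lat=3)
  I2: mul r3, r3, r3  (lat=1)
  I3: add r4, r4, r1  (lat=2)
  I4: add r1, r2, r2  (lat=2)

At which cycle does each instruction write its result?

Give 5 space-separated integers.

I0 add r1: issue@1 deps=(None,None) exec_start@1 write@3
I1 mul r3: issue@2 deps=(None,None) exec_start@2 write@5
I2 mul r3: issue@3 deps=(1,1) exec_start@5 write@6
I3 add r4: issue@4 deps=(None,0) exec_start@4 write@6
I4 add r1: issue@5 deps=(None,None) exec_start@5 write@7

Answer: 3 5 6 6 7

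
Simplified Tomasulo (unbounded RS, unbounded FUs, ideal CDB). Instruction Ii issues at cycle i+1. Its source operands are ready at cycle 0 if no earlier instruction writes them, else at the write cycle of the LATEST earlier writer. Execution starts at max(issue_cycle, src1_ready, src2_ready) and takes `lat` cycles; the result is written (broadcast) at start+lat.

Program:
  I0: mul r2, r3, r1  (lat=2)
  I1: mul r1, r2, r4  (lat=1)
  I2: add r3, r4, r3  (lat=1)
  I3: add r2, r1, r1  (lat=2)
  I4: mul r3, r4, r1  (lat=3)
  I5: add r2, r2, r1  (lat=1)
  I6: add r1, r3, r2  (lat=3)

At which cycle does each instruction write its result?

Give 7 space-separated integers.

I0 mul r2: issue@1 deps=(None,None) exec_start@1 write@3
I1 mul r1: issue@2 deps=(0,None) exec_start@3 write@4
I2 add r3: issue@3 deps=(None,None) exec_start@3 write@4
I3 add r2: issue@4 deps=(1,1) exec_start@4 write@6
I4 mul r3: issue@5 deps=(None,1) exec_start@5 write@8
I5 add r2: issue@6 deps=(3,1) exec_start@6 write@7
I6 add r1: issue@7 deps=(4,5) exec_start@8 write@11

Answer: 3 4 4 6 8 7 11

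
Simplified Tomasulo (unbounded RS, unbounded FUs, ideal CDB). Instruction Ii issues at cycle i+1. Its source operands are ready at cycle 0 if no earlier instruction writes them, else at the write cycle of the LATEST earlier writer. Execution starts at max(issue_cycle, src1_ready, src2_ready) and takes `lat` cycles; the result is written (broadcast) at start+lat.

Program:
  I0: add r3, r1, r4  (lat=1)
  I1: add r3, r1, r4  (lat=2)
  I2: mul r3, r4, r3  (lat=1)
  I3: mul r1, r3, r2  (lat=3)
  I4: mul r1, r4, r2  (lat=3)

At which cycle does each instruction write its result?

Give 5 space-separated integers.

I0 add r3: issue@1 deps=(None,None) exec_start@1 write@2
I1 add r3: issue@2 deps=(None,None) exec_start@2 write@4
I2 mul r3: issue@3 deps=(None,1) exec_start@4 write@5
I3 mul r1: issue@4 deps=(2,None) exec_start@5 write@8
I4 mul r1: issue@5 deps=(None,None) exec_start@5 write@8

Answer: 2 4 5 8 8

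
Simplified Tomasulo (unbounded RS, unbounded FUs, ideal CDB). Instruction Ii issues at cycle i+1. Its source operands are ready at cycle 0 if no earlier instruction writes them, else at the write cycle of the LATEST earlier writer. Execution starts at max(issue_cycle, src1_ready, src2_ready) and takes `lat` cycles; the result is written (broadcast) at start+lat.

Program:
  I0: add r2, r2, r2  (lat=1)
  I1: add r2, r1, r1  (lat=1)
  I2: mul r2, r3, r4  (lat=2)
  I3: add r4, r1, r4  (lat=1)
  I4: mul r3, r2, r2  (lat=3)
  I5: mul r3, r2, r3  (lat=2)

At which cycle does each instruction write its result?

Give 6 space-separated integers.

Answer: 2 3 5 5 8 10

Derivation:
I0 add r2: issue@1 deps=(None,None) exec_start@1 write@2
I1 add r2: issue@2 deps=(None,None) exec_start@2 write@3
I2 mul r2: issue@3 deps=(None,None) exec_start@3 write@5
I3 add r4: issue@4 deps=(None,None) exec_start@4 write@5
I4 mul r3: issue@5 deps=(2,2) exec_start@5 write@8
I5 mul r3: issue@6 deps=(2,4) exec_start@8 write@10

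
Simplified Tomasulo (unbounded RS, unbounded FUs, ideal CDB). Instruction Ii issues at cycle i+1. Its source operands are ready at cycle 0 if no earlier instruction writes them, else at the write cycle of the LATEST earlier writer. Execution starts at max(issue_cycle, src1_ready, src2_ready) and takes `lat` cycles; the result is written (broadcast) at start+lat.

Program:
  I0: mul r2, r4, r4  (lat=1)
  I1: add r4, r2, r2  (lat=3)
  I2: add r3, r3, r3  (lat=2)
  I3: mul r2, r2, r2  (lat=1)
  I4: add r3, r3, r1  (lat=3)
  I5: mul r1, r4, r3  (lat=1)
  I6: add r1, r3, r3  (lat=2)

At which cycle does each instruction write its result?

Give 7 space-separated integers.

I0 mul r2: issue@1 deps=(None,None) exec_start@1 write@2
I1 add r4: issue@2 deps=(0,0) exec_start@2 write@5
I2 add r3: issue@3 deps=(None,None) exec_start@3 write@5
I3 mul r2: issue@4 deps=(0,0) exec_start@4 write@5
I4 add r3: issue@5 deps=(2,None) exec_start@5 write@8
I5 mul r1: issue@6 deps=(1,4) exec_start@8 write@9
I6 add r1: issue@7 deps=(4,4) exec_start@8 write@10

Answer: 2 5 5 5 8 9 10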